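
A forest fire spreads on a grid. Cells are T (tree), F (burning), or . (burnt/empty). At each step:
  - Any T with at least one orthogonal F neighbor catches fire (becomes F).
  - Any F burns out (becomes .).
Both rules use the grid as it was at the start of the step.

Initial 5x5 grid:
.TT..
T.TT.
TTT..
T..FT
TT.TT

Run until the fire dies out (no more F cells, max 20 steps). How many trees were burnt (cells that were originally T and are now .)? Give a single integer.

Answer: 3

Derivation:
Step 1: +2 fires, +1 burnt (F count now 2)
Step 2: +1 fires, +2 burnt (F count now 1)
Step 3: +0 fires, +1 burnt (F count now 0)
Fire out after step 3
Initially T: 14, now '.': 14
Total burnt (originally-T cells now '.'): 3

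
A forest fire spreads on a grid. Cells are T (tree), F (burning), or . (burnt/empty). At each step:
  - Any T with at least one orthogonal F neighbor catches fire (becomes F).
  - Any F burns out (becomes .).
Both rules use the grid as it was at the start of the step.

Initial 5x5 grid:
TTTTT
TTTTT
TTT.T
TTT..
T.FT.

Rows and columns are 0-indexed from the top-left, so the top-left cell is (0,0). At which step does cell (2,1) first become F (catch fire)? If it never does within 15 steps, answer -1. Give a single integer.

Step 1: cell (2,1)='T' (+2 fires, +1 burnt)
Step 2: cell (2,1)='T' (+2 fires, +2 burnt)
Step 3: cell (2,1)='F' (+3 fires, +2 burnt)
  -> target ignites at step 3
Step 4: cell (2,1)='.' (+5 fires, +3 burnt)
Step 5: cell (2,1)='.' (+4 fires, +5 burnt)
Step 6: cell (2,1)='.' (+3 fires, +4 burnt)
Step 7: cell (2,1)='.' (+0 fires, +3 burnt)
  fire out at step 7

3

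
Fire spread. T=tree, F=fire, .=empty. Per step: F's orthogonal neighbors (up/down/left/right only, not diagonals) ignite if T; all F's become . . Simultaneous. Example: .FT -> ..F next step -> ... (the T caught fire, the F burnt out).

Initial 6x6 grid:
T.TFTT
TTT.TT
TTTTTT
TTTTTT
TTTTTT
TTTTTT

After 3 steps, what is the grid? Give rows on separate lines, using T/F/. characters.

Step 1: 2 trees catch fire, 1 burn out
  T.F.FT
  TTT.TT
  TTTTTT
  TTTTTT
  TTTTTT
  TTTTTT
Step 2: 3 trees catch fire, 2 burn out
  T....F
  TTF.FT
  TTTTTT
  TTTTTT
  TTTTTT
  TTTTTT
Step 3: 4 trees catch fire, 3 burn out
  T.....
  TF...F
  TTFTFT
  TTTTTT
  TTTTTT
  TTTTTT

T.....
TF...F
TTFTFT
TTTTTT
TTTTTT
TTTTTT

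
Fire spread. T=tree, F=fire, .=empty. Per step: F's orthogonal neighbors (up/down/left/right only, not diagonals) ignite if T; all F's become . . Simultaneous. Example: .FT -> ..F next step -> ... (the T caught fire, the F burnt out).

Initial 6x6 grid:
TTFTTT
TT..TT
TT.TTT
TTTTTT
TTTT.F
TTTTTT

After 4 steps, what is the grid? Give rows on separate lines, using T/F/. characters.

Step 1: 4 trees catch fire, 2 burn out
  TF.FTT
  TT..TT
  TT.TTT
  TTTTTF
  TTTT..
  TTTTTF
Step 2: 6 trees catch fire, 4 burn out
  F...FT
  TF..TT
  TT.TTF
  TTTTF.
  TTTT..
  TTTTF.
Step 3: 8 trees catch fire, 6 burn out
  .....F
  F...FF
  TF.TF.
  TTTF..
  TTTT..
  TTTF..
Step 4: 6 trees catch fire, 8 burn out
  ......
  ......
  F..F..
  TFF...
  TTTF..
  TTF...

......
......
F..F..
TFF...
TTTF..
TTF...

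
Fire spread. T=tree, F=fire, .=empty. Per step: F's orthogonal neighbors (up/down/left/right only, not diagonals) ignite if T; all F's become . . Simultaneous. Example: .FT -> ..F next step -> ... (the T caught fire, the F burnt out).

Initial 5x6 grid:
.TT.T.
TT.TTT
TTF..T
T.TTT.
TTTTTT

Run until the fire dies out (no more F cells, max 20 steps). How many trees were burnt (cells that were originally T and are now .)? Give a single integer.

Answer: 16

Derivation:
Step 1: +2 fires, +1 burnt (F count now 2)
Step 2: +4 fires, +2 burnt (F count now 4)
Step 3: +6 fires, +4 burnt (F count now 6)
Step 4: +3 fires, +6 burnt (F count now 3)
Step 5: +1 fires, +3 burnt (F count now 1)
Step 6: +0 fires, +1 burnt (F count now 0)
Fire out after step 6
Initially T: 21, now '.': 25
Total burnt (originally-T cells now '.'): 16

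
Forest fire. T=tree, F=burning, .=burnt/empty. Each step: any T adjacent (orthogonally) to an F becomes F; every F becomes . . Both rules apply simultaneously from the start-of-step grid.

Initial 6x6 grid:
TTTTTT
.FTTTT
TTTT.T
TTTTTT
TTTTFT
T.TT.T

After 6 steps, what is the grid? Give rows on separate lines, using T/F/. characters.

Step 1: 6 trees catch fire, 2 burn out
  TFTTTT
  ..FTTT
  TFTT.T
  TTTTFT
  TTTF.F
  T.TT.T
Step 2: 11 trees catch fire, 6 burn out
  F.FTTT
  ...FTT
  F.FT.T
  TFTF.F
  TTF...
  T.TF.F
Step 3: 8 trees catch fire, 11 burn out
  ...FTT
  ....FT
  ...F.F
  F.F...
  TF....
  T.F...
Step 4: 3 trees catch fire, 8 burn out
  ....FT
  .....F
  ......
  ......
  F.....
  T.....
Step 5: 2 trees catch fire, 3 burn out
  .....F
  ......
  ......
  ......
  ......
  F.....
Step 6: 0 trees catch fire, 2 burn out
  ......
  ......
  ......
  ......
  ......
  ......

......
......
......
......
......
......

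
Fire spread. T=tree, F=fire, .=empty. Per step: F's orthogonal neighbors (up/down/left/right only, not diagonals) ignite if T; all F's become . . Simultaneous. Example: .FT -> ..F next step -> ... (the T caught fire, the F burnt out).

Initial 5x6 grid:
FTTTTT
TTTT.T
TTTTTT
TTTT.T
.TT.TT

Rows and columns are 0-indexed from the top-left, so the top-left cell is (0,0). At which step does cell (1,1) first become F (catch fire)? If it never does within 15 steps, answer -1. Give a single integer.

Step 1: cell (1,1)='T' (+2 fires, +1 burnt)
Step 2: cell (1,1)='F' (+3 fires, +2 burnt)
  -> target ignites at step 2
Step 3: cell (1,1)='.' (+4 fires, +3 burnt)
Step 4: cell (1,1)='.' (+4 fires, +4 burnt)
Step 5: cell (1,1)='.' (+4 fires, +4 burnt)
Step 6: cell (1,1)='.' (+4 fires, +4 burnt)
Step 7: cell (1,1)='.' (+1 fires, +4 burnt)
Step 8: cell (1,1)='.' (+1 fires, +1 burnt)
Step 9: cell (1,1)='.' (+1 fires, +1 burnt)
Step 10: cell (1,1)='.' (+1 fires, +1 burnt)
Step 11: cell (1,1)='.' (+0 fires, +1 burnt)
  fire out at step 11

2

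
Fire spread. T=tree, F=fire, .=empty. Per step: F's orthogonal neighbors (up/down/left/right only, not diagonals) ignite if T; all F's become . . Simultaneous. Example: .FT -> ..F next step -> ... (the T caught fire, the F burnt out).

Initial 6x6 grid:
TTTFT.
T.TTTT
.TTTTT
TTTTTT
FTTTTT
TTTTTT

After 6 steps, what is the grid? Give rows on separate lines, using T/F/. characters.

Step 1: 6 trees catch fire, 2 burn out
  TTF.F.
  T.TFTT
  .TTTTT
  FTTTTT
  .FTTTT
  FTTTTT
Step 2: 7 trees catch fire, 6 burn out
  TF....
  T.F.FT
  .TTFTT
  .FTTTT
  ..FTTT
  .FTTTT
Step 3: 9 trees catch fire, 7 burn out
  F.....
  T....F
  .FF.FT
  ..FFTT
  ...FTT
  ..FTTT
Step 4: 5 trees catch fire, 9 burn out
  ......
  F.....
  .....F
  ....FT
  ....FT
  ...FTT
Step 5: 3 trees catch fire, 5 burn out
  ......
  ......
  ......
  .....F
  .....F
  ....FT
Step 6: 1 trees catch fire, 3 burn out
  ......
  ......
  ......
  ......
  ......
  .....F

......
......
......
......
......
.....F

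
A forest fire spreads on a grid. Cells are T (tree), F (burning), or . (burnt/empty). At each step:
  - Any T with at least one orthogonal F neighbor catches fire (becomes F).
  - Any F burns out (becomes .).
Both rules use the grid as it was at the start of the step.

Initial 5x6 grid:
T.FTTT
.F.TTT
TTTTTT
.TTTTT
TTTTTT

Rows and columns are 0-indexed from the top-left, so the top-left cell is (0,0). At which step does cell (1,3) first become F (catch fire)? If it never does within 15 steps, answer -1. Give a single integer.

Step 1: cell (1,3)='T' (+2 fires, +2 burnt)
Step 2: cell (1,3)='F' (+5 fires, +2 burnt)
  -> target ignites at step 2
Step 3: cell (1,3)='.' (+5 fires, +5 burnt)
Step 4: cell (1,3)='.' (+5 fires, +5 burnt)
Step 5: cell (1,3)='.' (+3 fires, +5 burnt)
Step 6: cell (1,3)='.' (+2 fires, +3 burnt)
Step 7: cell (1,3)='.' (+1 fires, +2 burnt)
Step 8: cell (1,3)='.' (+0 fires, +1 burnt)
  fire out at step 8

2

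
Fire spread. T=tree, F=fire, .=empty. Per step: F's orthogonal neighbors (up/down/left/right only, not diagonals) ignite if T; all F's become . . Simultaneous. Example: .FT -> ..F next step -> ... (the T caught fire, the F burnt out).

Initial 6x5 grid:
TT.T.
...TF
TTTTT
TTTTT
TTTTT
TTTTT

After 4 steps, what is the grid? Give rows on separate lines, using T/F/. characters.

Step 1: 2 trees catch fire, 1 burn out
  TT.T.
  ...F.
  TTTTF
  TTTTT
  TTTTT
  TTTTT
Step 2: 3 trees catch fire, 2 burn out
  TT.F.
  .....
  TTTF.
  TTTTF
  TTTTT
  TTTTT
Step 3: 3 trees catch fire, 3 burn out
  TT...
  .....
  TTF..
  TTTF.
  TTTTF
  TTTTT
Step 4: 4 trees catch fire, 3 burn out
  TT...
  .....
  TF...
  TTF..
  TTTF.
  TTTTF

TT...
.....
TF...
TTF..
TTTF.
TTTTF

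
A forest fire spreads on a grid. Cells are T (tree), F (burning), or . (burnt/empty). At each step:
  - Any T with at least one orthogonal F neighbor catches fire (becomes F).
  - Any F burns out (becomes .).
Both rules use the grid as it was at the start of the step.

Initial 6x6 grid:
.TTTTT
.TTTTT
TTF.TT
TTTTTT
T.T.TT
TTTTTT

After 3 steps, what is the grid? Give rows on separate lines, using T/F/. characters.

Step 1: 3 trees catch fire, 1 burn out
  .TTTTT
  .TFTTT
  TF..TT
  TTFTTT
  T.T.TT
  TTTTTT
Step 2: 7 trees catch fire, 3 burn out
  .TFTTT
  .F.FTT
  F...TT
  TF.FTT
  T.F.TT
  TTTTTT
Step 3: 6 trees catch fire, 7 burn out
  .F.FTT
  ....FT
  ....TT
  F...FT
  T...TT
  TTFTTT

.F.FTT
....FT
....TT
F...FT
T...TT
TTFTTT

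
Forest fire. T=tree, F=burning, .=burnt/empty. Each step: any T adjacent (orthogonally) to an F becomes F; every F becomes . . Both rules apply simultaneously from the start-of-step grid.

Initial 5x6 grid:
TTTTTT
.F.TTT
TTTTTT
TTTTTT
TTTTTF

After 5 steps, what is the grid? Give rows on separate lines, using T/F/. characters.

Step 1: 4 trees catch fire, 2 burn out
  TFTTTT
  ...TTT
  TFTTTT
  TTTTTF
  TTTTF.
Step 2: 8 trees catch fire, 4 burn out
  F.FTTT
  ...TTT
  F.FTTF
  TFTTF.
  TTTF..
Step 3: 9 trees catch fire, 8 burn out
  ...FTT
  ...TTF
  ...FF.
  F.FF..
  TFF...
Step 4: 5 trees catch fire, 9 burn out
  ....FF
  ...FF.
  ......
  ......
  F.....
Step 5: 0 trees catch fire, 5 burn out
  ......
  ......
  ......
  ......
  ......

......
......
......
......
......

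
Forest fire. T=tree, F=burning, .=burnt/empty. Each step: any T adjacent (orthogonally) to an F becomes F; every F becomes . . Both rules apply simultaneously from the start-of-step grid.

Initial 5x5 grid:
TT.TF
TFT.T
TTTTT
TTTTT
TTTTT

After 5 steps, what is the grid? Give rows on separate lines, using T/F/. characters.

Step 1: 6 trees catch fire, 2 burn out
  TF.F.
  F.F.F
  TFTTT
  TTTTT
  TTTTT
Step 2: 5 trees catch fire, 6 burn out
  F....
  .....
  F.FTF
  TFTTT
  TTTTT
Step 3: 5 trees catch fire, 5 burn out
  .....
  .....
  ...F.
  F.FTF
  TFTTT
Step 4: 4 trees catch fire, 5 burn out
  .....
  .....
  .....
  ...F.
  F.FTF
Step 5: 1 trees catch fire, 4 burn out
  .....
  .....
  .....
  .....
  ...F.

.....
.....
.....
.....
...F.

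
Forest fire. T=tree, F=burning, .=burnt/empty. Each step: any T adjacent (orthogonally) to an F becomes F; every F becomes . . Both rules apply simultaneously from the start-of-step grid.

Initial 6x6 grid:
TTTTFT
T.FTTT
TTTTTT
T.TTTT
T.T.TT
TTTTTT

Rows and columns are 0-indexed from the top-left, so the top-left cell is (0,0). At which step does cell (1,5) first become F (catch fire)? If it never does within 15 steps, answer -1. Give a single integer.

Step 1: cell (1,5)='T' (+6 fires, +2 burnt)
Step 2: cell (1,5)='F' (+6 fires, +6 burnt)
  -> target ignites at step 2
Step 3: cell (1,5)='.' (+6 fires, +6 burnt)
Step 4: cell (1,5)='.' (+5 fires, +6 burnt)
Step 5: cell (1,5)='.' (+5 fires, +5 burnt)
Step 6: cell (1,5)='.' (+2 fires, +5 burnt)
Step 7: cell (1,5)='.' (+0 fires, +2 burnt)
  fire out at step 7

2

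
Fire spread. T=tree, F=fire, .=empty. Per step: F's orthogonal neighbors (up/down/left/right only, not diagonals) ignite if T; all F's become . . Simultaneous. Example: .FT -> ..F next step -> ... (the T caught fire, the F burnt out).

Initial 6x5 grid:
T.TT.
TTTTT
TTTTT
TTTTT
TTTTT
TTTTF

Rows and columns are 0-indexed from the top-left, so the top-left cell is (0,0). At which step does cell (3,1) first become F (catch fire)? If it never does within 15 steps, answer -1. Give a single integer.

Step 1: cell (3,1)='T' (+2 fires, +1 burnt)
Step 2: cell (3,1)='T' (+3 fires, +2 burnt)
Step 3: cell (3,1)='T' (+4 fires, +3 burnt)
Step 4: cell (3,1)='T' (+5 fires, +4 burnt)
Step 5: cell (3,1)='F' (+4 fires, +5 burnt)
  -> target ignites at step 5
Step 6: cell (3,1)='.' (+4 fires, +4 burnt)
Step 7: cell (3,1)='.' (+3 fires, +4 burnt)
Step 8: cell (3,1)='.' (+1 fires, +3 burnt)
Step 9: cell (3,1)='.' (+1 fires, +1 burnt)
Step 10: cell (3,1)='.' (+0 fires, +1 burnt)
  fire out at step 10

5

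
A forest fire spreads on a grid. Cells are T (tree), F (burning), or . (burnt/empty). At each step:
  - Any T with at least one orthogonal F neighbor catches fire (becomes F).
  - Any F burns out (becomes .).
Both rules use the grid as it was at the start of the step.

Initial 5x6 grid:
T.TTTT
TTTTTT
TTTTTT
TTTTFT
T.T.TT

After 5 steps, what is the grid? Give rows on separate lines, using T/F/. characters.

Step 1: 4 trees catch fire, 1 burn out
  T.TTTT
  TTTTTT
  TTTTFT
  TTTF.F
  T.T.FT
Step 2: 5 trees catch fire, 4 burn out
  T.TTTT
  TTTTFT
  TTTF.F
  TTF...
  T.T..F
Step 3: 6 trees catch fire, 5 burn out
  T.TTFT
  TTTF.F
  TTF...
  TF....
  T.F...
Step 4: 5 trees catch fire, 6 burn out
  T.TF.F
  TTF...
  TF....
  F.....
  T.....
Step 5: 4 trees catch fire, 5 burn out
  T.F...
  TF....
  F.....
  ......
  F.....

T.F...
TF....
F.....
......
F.....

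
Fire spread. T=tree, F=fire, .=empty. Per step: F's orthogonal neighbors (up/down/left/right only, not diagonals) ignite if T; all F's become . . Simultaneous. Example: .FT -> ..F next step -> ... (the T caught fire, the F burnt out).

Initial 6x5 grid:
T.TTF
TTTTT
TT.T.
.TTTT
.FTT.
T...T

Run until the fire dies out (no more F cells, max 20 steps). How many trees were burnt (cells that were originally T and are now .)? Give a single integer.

Answer: 17

Derivation:
Step 1: +4 fires, +2 burnt (F count now 4)
Step 2: +5 fires, +4 burnt (F count now 5)
Step 3: +5 fires, +5 burnt (F count now 5)
Step 4: +2 fires, +5 burnt (F count now 2)
Step 5: +1 fires, +2 burnt (F count now 1)
Step 6: +0 fires, +1 burnt (F count now 0)
Fire out after step 6
Initially T: 19, now '.': 28
Total burnt (originally-T cells now '.'): 17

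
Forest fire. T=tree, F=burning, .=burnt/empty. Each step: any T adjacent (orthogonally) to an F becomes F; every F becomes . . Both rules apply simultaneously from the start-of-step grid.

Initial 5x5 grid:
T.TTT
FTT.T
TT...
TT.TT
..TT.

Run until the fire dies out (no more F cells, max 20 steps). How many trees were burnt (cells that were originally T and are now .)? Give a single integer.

Step 1: +3 fires, +1 burnt (F count now 3)
Step 2: +3 fires, +3 burnt (F count now 3)
Step 3: +2 fires, +3 burnt (F count now 2)
Step 4: +1 fires, +2 burnt (F count now 1)
Step 5: +1 fires, +1 burnt (F count now 1)
Step 6: +1 fires, +1 burnt (F count now 1)
Step 7: +0 fires, +1 burnt (F count now 0)
Fire out after step 7
Initially T: 15, now '.': 21
Total burnt (originally-T cells now '.'): 11

Answer: 11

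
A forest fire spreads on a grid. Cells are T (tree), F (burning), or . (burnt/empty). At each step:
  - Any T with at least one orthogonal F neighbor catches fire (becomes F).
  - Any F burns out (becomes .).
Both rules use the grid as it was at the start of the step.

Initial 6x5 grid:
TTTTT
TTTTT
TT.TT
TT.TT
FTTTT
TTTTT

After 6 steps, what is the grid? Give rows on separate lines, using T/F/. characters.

Step 1: 3 trees catch fire, 1 burn out
  TTTTT
  TTTTT
  TT.TT
  FT.TT
  .FTTT
  FTTTT
Step 2: 4 trees catch fire, 3 burn out
  TTTTT
  TTTTT
  FT.TT
  .F.TT
  ..FTT
  .FTTT
Step 3: 4 trees catch fire, 4 burn out
  TTTTT
  FTTTT
  .F.TT
  ...TT
  ...FT
  ..FTT
Step 4: 5 trees catch fire, 4 burn out
  FTTTT
  .FTTT
  ...TT
  ...FT
  ....F
  ...FT
Step 5: 5 trees catch fire, 5 burn out
  .FTTT
  ..FTT
  ...FT
  ....F
  .....
  ....F
Step 6: 3 trees catch fire, 5 burn out
  ..FTT
  ...FT
  ....F
  .....
  .....
  .....

..FTT
...FT
....F
.....
.....
.....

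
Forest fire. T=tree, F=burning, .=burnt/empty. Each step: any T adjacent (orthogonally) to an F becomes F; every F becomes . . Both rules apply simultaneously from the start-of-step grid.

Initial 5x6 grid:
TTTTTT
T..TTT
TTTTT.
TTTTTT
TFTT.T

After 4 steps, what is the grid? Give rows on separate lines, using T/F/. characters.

Step 1: 3 trees catch fire, 1 burn out
  TTTTTT
  T..TTT
  TTTTT.
  TFTTTT
  F.FT.T
Step 2: 4 trees catch fire, 3 burn out
  TTTTTT
  T..TTT
  TFTTT.
  F.FTTT
  ...F.T
Step 3: 3 trees catch fire, 4 burn out
  TTTTTT
  T..TTT
  F.FTT.
  ...FTT
  .....T
Step 4: 3 trees catch fire, 3 burn out
  TTTTTT
  F..TTT
  ...FT.
  ....FT
  .....T

TTTTTT
F..TTT
...FT.
....FT
.....T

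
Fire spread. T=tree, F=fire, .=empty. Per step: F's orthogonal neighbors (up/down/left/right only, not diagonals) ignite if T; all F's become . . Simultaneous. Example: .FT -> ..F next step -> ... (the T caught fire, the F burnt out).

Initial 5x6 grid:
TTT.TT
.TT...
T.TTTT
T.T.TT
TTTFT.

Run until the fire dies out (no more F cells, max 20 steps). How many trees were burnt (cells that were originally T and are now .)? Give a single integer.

Answer: 18

Derivation:
Step 1: +2 fires, +1 burnt (F count now 2)
Step 2: +3 fires, +2 burnt (F count now 3)
Step 3: +4 fires, +3 burnt (F count now 4)
Step 4: +4 fires, +4 burnt (F count now 4)
Step 5: +3 fires, +4 burnt (F count now 3)
Step 6: +1 fires, +3 burnt (F count now 1)
Step 7: +1 fires, +1 burnt (F count now 1)
Step 8: +0 fires, +1 burnt (F count now 0)
Fire out after step 8
Initially T: 20, now '.': 28
Total burnt (originally-T cells now '.'): 18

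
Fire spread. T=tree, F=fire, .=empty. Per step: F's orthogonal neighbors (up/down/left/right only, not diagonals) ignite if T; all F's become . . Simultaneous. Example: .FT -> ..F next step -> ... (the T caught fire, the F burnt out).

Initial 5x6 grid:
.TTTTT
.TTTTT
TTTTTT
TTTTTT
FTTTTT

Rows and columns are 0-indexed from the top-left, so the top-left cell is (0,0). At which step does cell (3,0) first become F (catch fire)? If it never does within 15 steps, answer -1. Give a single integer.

Step 1: cell (3,0)='F' (+2 fires, +1 burnt)
  -> target ignites at step 1
Step 2: cell (3,0)='.' (+3 fires, +2 burnt)
Step 3: cell (3,0)='.' (+3 fires, +3 burnt)
Step 4: cell (3,0)='.' (+4 fires, +3 burnt)
Step 5: cell (3,0)='.' (+5 fires, +4 burnt)
Step 6: cell (3,0)='.' (+4 fires, +5 burnt)
Step 7: cell (3,0)='.' (+3 fires, +4 burnt)
Step 8: cell (3,0)='.' (+2 fires, +3 burnt)
Step 9: cell (3,0)='.' (+1 fires, +2 burnt)
Step 10: cell (3,0)='.' (+0 fires, +1 burnt)
  fire out at step 10

1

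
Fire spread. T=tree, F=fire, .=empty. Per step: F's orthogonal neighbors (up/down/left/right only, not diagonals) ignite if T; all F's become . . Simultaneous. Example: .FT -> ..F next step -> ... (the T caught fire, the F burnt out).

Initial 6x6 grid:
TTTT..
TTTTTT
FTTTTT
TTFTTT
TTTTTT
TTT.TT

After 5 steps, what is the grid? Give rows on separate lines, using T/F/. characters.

Step 1: 7 trees catch fire, 2 burn out
  TTTT..
  FTTTTT
  .FFTTT
  FF.FTT
  TTFTTT
  TTT.TT
Step 2: 9 trees catch fire, 7 burn out
  FTTT..
  .FFTTT
  ...FTT
  ....FT
  FF.FTT
  TTF.TT
Step 3: 8 trees catch fire, 9 burn out
  .FFT..
  ...FTT
  ....FT
  .....F
  ....FT
  FF..TT
Step 4: 5 trees catch fire, 8 burn out
  ...F..
  ....FT
  .....F
  ......
  .....F
  ....FT
Step 5: 2 trees catch fire, 5 burn out
  ......
  .....F
  ......
  ......
  ......
  .....F

......
.....F
......
......
......
.....F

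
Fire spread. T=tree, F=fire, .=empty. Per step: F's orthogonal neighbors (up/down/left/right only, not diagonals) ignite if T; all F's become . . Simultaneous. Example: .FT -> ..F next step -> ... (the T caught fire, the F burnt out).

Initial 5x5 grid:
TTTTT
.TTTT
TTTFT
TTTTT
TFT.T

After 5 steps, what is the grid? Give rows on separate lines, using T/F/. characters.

Step 1: 7 trees catch fire, 2 burn out
  TTTTT
  .TTFT
  TTF.F
  TFTFT
  F.F.T
Step 2: 7 trees catch fire, 7 burn out
  TTTFT
  .TF.F
  TF...
  F.F.F
  ....T
Step 3: 5 trees catch fire, 7 burn out
  TTF.F
  .F...
  F....
  .....
  ....F
Step 4: 1 trees catch fire, 5 burn out
  TF...
  .....
  .....
  .....
  .....
Step 5: 1 trees catch fire, 1 burn out
  F....
  .....
  .....
  .....
  .....

F....
.....
.....
.....
.....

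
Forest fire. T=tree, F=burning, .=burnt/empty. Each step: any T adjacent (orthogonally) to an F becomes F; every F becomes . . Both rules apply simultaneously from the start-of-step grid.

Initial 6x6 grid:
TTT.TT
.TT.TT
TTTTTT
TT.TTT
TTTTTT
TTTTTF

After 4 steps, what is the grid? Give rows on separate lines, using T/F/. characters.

Step 1: 2 trees catch fire, 1 burn out
  TTT.TT
  .TT.TT
  TTTTTT
  TT.TTT
  TTTTTF
  TTTTF.
Step 2: 3 trees catch fire, 2 burn out
  TTT.TT
  .TT.TT
  TTTTTT
  TT.TTF
  TTTTF.
  TTTF..
Step 3: 4 trees catch fire, 3 burn out
  TTT.TT
  .TT.TT
  TTTTTF
  TT.TF.
  TTTF..
  TTF...
Step 4: 5 trees catch fire, 4 burn out
  TTT.TT
  .TT.TF
  TTTTF.
  TT.F..
  TTF...
  TF....

TTT.TT
.TT.TF
TTTTF.
TT.F..
TTF...
TF....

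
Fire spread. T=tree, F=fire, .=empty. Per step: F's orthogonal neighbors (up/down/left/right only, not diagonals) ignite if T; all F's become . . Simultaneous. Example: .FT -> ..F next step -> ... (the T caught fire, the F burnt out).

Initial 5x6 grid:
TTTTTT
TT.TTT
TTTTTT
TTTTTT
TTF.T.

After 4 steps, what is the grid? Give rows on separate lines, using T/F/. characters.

Step 1: 2 trees catch fire, 1 burn out
  TTTTTT
  TT.TTT
  TTTTTT
  TTFTTT
  TF..T.
Step 2: 4 trees catch fire, 2 burn out
  TTTTTT
  TT.TTT
  TTFTTT
  TF.FTT
  F...T.
Step 3: 4 trees catch fire, 4 burn out
  TTTTTT
  TT.TTT
  TF.FTT
  F...FT
  ....T.
Step 4: 6 trees catch fire, 4 burn out
  TTTTTT
  TF.FTT
  F...FT
  .....F
  ....F.

TTTTTT
TF.FTT
F...FT
.....F
....F.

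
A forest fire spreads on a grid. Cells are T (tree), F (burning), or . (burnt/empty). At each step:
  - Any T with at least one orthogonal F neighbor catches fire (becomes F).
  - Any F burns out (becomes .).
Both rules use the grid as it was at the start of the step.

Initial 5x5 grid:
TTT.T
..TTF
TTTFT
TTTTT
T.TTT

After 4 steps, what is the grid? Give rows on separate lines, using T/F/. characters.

Step 1: 5 trees catch fire, 2 burn out
  TTT.F
  ..TF.
  TTF.F
  TTTFT
  T.TTT
Step 2: 5 trees catch fire, 5 burn out
  TTT..
  ..F..
  TF...
  TTF.F
  T.TFT
Step 3: 5 trees catch fire, 5 burn out
  TTF..
  .....
  F....
  TF...
  T.F.F
Step 4: 2 trees catch fire, 5 burn out
  TF...
  .....
  .....
  F....
  T....

TF...
.....
.....
F....
T....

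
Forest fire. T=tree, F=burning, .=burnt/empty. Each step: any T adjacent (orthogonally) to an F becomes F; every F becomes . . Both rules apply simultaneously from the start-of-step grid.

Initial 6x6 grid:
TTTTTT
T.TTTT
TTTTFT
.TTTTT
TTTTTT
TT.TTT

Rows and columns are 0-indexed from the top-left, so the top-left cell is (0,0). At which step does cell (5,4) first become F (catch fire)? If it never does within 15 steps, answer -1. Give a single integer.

Step 1: cell (5,4)='T' (+4 fires, +1 burnt)
Step 2: cell (5,4)='T' (+7 fires, +4 burnt)
Step 3: cell (5,4)='F' (+8 fires, +7 burnt)
  -> target ignites at step 3
Step 4: cell (5,4)='.' (+6 fires, +8 burnt)
Step 5: cell (5,4)='.' (+3 fires, +6 burnt)
Step 6: cell (5,4)='.' (+3 fires, +3 burnt)
Step 7: cell (5,4)='.' (+1 fires, +3 burnt)
Step 8: cell (5,4)='.' (+0 fires, +1 burnt)
  fire out at step 8

3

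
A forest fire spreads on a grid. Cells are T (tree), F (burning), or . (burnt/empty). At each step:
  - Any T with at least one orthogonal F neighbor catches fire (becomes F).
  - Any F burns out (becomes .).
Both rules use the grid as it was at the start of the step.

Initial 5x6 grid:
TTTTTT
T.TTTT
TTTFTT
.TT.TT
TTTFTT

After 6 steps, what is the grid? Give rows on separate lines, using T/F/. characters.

Step 1: 5 trees catch fire, 2 burn out
  TTTTTT
  T.TFTT
  TTF.FT
  .TT.TT
  TTF.FT
Step 2: 9 trees catch fire, 5 burn out
  TTTFTT
  T.F.FT
  TF...F
  .TF.FT
  TF...F
Step 3: 7 trees catch fire, 9 burn out
  TTF.FT
  T....F
  F.....
  .F...F
  F.....
Step 4: 3 trees catch fire, 7 burn out
  TF...F
  F.....
  ......
  ......
  ......
Step 5: 1 trees catch fire, 3 burn out
  F.....
  ......
  ......
  ......
  ......
Step 6: 0 trees catch fire, 1 burn out
  ......
  ......
  ......
  ......
  ......

......
......
......
......
......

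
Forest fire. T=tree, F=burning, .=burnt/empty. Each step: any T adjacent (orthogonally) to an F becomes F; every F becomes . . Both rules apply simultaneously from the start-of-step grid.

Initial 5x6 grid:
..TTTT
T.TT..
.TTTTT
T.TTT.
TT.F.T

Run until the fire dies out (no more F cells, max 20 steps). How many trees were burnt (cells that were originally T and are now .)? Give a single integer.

Answer: 14

Derivation:
Step 1: +1 fires, +1 burnt (F count now 1)
Step 2: +3 fires, +1 burnt (F count now 3)
Step 3: +3 fires, +3 burnt (F count now 3)
Step 4: +4 fires, +3 burnt (F count now 4)
Step 5: +2 fires, +4 burnt (F count now 2)
Step 6: +1 fires, +2 burnt (F count now 1)
Step 7: +0 fires, +1 burnt (F count now 0)
Fire out after step 7
Initially T: 19, now '.': 25
Total burnt (originally-T cells now '.'): 14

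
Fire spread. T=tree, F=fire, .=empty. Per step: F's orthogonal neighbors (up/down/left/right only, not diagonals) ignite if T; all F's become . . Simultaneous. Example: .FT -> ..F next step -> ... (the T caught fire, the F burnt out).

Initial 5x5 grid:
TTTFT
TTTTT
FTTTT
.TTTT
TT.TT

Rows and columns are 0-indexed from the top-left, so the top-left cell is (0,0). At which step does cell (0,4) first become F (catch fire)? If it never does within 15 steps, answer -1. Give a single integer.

Step 1: cell (0,4)='F' (+5 fires, +2 burnt)
  -> target ignites at step 1
Step 2: cell (0,4)='.' (+8 fires, +5 burnt)
Step 3: cell (0,4)='.' (+4 fires, +8 burnt)
Step 4: cell (0,4)='.' (+3 fires, +4 burnt)
Step 5: cell (0,4)='.' (+1 fires, +3 burnt)
Step 6: cell (0,4)='.' (+0 fires, +1 burnt)
  fire out at step 6

1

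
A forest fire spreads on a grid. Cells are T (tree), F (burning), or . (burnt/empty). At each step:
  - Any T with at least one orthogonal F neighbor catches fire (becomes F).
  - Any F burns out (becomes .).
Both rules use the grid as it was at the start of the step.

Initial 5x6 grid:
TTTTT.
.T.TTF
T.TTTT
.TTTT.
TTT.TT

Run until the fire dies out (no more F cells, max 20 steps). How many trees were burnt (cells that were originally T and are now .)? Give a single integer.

Answer: 21

Derivation:
Step 1: +2 fires, +1 burnt (F count now 2)
Step 2: +3 fires, +2 burnt (F count now 3)
Step 3: +3 fires, +3 burnt (F count now 3)
Step 4: +4 fires, +3 burnt (F count now 4)
Step 5: +3 fires, +4 burnt (F count now 3)
Step 6: +4 fires, +3 burnt (F count now 4)
Step 7: +1 fires, +4 burnt (F count now 1)
Step 8: +1 fires, +1 burnt (F count now 1)
Step 9: +0 fires, +1 burnt (F count now 0)
Fire out after step 9
Initially T: 22, now '.': 29
Total burnt (originally-T cells now '.'): 21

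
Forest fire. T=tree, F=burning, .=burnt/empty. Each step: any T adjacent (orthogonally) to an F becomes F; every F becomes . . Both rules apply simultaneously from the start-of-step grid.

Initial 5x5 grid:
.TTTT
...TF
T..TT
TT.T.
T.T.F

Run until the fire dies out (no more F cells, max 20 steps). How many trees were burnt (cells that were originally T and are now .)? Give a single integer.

Answer: 8

Derivation:
Step 1: +3 fires, +2 burnt (F count now 3)
Step 2: +2 fires, +3 burnt (F count now 2)
Step 3: +2 fires, +2 burnt (F count now 2)
Step 4: +1 fires, +2 burnt (F count now 1)
Step 5: +0 fires, +1 burnt (F count now 0)
Fire out after step 5
Initially T: 13, now '.': 20
Total burnt (originally-T cells now '.'): 8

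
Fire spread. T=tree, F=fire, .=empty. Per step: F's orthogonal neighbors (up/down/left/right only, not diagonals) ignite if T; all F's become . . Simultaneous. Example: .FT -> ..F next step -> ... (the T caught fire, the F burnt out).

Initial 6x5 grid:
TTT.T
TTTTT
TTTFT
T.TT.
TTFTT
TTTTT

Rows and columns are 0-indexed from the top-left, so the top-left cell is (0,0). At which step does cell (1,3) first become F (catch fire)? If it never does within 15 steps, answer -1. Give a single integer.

Step 1: cell (1,3)='F' (+8 fires, +2 burnt)
  -> target ignites at step 1
Step 2: cell (1,3)='.' (+7 fires, +8 burnt)
Step 3: cell (1,3)='.' (+7 fires, +7 burnt)
Step 4: cell (1,3)='.' (+2 fires, +7 burnt)
Step 5: cell (1,3)='.' (+1 fires, +2 burnt)
Step 6: cell (1,3)='.' (+0 fires, +1 burnt)
  fire out at step 6

1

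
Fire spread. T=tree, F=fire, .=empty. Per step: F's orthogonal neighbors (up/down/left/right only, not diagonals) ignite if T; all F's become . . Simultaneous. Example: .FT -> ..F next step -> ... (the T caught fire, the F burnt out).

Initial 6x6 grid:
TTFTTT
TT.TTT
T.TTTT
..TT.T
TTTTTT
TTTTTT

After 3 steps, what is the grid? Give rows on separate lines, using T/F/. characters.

Step 1: 2 trees catch fire, 1 burn out
  TF.FTT
  TT.TTT
  T.TTTT
  ..TT.T
  TTTTTT
  TTTTTT
Step 2: 4 trees catch fire, 2 burn out
  F...FT
  TF.FTT
  T.TTTT
  ..TT.T
  TTTTTT
  TTTTTT
Step 3: 4 trees catch fire, 4 burn out
  .....F
  F...FT
  T.TFTT
  ..TT.T
  TTTTTT
  TTTTTT

.....F
F...FT
T.TFTT
..TT.T
TTTTTT
TTTTTT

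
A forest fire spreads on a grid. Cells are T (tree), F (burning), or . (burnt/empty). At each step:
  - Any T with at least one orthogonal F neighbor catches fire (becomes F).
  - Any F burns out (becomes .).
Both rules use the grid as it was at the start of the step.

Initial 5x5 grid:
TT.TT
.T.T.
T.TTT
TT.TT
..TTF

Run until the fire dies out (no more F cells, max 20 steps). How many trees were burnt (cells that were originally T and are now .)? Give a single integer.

Step 1: +2 fires, +1 burnt (F count now 2)
Step 2: +3 fires, +2 burnt (F count now 3)
Step 3: +1 fires, +3 burnt (F count now 1)
Step 4: +2 fires, +1 burnt (F count now 2)
Step 5: +1 fires, +2 burnt (F count now 1)
Step 6: +1 fires, +1 burnt (F count now 1)
Step 7: +0 fires, +1 burnt (F count now 0)
Fire out after step 7
Initially T: 16, now '.': 19
Total burnt (originally-T cells now '.'): 10

Answer: 10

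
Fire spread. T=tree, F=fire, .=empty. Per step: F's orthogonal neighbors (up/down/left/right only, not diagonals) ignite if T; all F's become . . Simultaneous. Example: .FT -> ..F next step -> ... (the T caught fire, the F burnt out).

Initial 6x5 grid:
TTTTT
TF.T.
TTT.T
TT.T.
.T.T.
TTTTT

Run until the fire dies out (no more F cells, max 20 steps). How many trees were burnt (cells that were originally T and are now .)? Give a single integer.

Step 1: +3 fires, +1 burnt (F count now 3)
Step 2: +5 fires, +3 burnt (F count now 5)
Step 3: +3 fires, +5 burnt (F count now 3)
Step 4: +3 fires, +3 burnt (F count now 3)
Step 5: +2 fires, +3 burnt (F count now 2)
Step 6: +1 fires, +2 burnt (F count now 1)
Step 7: +2 fires, +1 burnt (F count now 2)
Step 8: +1 fires, +2 burnt (F count now 1)
Step 9: +0 fires, +1 burnt (F count now 0)
Fire out after step 9
Initially T: 21, now '.': 29
Total burnt (originally-T cells now '.'): 20

Answer: 20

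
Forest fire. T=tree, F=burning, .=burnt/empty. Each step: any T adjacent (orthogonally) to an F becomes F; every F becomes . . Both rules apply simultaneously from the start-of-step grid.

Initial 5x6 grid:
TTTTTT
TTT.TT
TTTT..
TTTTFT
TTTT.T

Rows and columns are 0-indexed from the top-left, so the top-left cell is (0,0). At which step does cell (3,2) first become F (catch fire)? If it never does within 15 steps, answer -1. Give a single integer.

Step 1: cell (3,2)='T' (+2 fires, +1 burnt)
Step 2: cell (3,2)='F' (+4 fires, +2 burnt)
  -> target ignites at step 2
Step 3: cell (3,2)='.' (+3 fires, +4 burnt)
Step 4: cell (3,2)='.' (+4 fires, +3 burnt)
Step 5: cell (3,2)='.' (+4 fires, +4 burnt)
Step 6: cell (3,2)='.' (+3 fires, +4 burnt)
Step 7: cell (3,2)='.' (+2 fires, +3 burnt)
Step 8: cell (3,2)='.' (+2 fires, +2 burnt)
Step 9: cell (3,2)='.' (+1 fires, +2 burnt)
Step 10: cell (3,2)='.' (+0 fires, +1 burnt)
  fire out at step 10

2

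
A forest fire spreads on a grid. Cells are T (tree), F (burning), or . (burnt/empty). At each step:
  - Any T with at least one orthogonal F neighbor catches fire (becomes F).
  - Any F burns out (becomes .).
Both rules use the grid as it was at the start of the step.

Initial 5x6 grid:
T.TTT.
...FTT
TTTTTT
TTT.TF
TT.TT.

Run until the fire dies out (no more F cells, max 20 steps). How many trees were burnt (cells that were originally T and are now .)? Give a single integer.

Answer: 19

Derivation:
Step 1: +5 fires, +2 burnt (F count now 5)
Step 2: +6 fires, +5 burnt (F count now 6)
Step 3: +3 fires, +6 burnt (F count now 3)
Step 4: +2 fires, +3 burnt (F count now 2)
Step 5: +2 fires, +2 burnt (F count now 2)
Step 6: +1 fires, +2 burnt (F count now 1)
Step 7: +0 fires, +1 burnt (F count now 0)
Fire out after step 7
Initially T: 20, now '.': 29
Total burnt (originally-T cells now '.'): 19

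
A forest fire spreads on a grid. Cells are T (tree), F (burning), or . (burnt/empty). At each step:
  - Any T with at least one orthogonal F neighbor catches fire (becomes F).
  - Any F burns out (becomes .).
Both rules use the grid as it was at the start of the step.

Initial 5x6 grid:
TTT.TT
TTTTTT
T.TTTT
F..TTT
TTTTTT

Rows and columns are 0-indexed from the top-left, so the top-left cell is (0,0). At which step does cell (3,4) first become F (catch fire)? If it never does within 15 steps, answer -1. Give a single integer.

Step 1: cell (3,4)='T' (+2 fires, +1 burnt)
Step 2: cell (3,4)='T' (+2 fires, +2 burnt)
Step 3: cell (3,4)='T' (+3 fires, +2 burnt)
Step 4: cell (3,4)='T' (+3 fires, +3 burnt)
Step 5: cell (3,4)='T' (+5 fires, +3 burnt)
Step 6: cell (3,4)='F' (+4 fires, +5 burnt)
  -> target ignites at step 6
Step 7: cell (3,4)='.' (+4 fires, +4 burnt)
Step 8: cell (3,4)='.' (+2 fires, +4 burnt)
Step 9: cell (3,4)='.' (+0 fires, +2 burnt)
  fire out at step 9

6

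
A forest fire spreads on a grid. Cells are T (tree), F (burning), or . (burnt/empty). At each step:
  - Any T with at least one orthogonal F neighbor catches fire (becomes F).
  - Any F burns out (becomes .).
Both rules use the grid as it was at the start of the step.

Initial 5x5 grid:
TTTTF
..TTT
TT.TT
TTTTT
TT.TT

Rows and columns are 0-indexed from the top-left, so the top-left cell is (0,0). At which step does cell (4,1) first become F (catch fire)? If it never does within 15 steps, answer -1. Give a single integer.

Step 1: cell (4,1)='T' (+2 fires, +1 burnt)
Step 2: cell (4,1)='T' (+3 fires, +2 burnt)
Step 3: cell (4,1)='T' (+4 fires, +3 burnt)
Step 4: cell (4,1)='T' (+3 fires, +4 burnt)
Step 5: cell (4,1)='T' (+2 fires, +3 burnt)
Step 6: cell (4,1)='T' (+1 fires, +2 burnt)
Step 7: cell (4,1)='F' (+3 fires, +1 burnt)
  -> target ignites at step 7
Step 8: cell (4,1)='.' (+2 fires, +3 burnt)
Step 9: cell (4,1)='.' (+0 fires, +2 burnt)
  fire out at step 9

7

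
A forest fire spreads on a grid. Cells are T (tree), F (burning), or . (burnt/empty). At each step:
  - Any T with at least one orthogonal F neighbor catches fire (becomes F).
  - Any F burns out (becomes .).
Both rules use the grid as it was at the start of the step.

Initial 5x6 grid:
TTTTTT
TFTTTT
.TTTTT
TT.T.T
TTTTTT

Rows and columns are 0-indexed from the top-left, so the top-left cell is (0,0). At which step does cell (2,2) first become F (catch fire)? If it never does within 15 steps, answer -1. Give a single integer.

Step 1: cell (2,2)='T' (+4 fires, +1 burnt)
Step 2: cell (2,2)='F' (+5 fires, +4 burnt)
  -> target ignites at step 2
Step 3: cell (2,2)='.' (+5 fires, +5 burnt)
Step 4: cell (2,2)='.' (+6 fires, +5 burnt)
Step 5: cell (2,2)='.' (+3 fires, +6 burnt)
Step 6: cell (2,2)='.' (+2 fires, +3 burnt)
Step 7: cell (2,2)='.' (+1 fires, +2 burnt)
Step 8: cell (2,2)='.' (+0 fires, +1 burnt)
  fire out at step 8

2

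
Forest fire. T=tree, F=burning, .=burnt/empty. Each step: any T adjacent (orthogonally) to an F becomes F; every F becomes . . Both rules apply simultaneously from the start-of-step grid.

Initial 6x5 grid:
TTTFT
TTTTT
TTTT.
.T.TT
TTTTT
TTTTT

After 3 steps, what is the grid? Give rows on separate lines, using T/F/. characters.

Step 1: 3 trees catch fire, 1 burn out
  TTF.F
  TTTFT
  TTTT.
  .T.TT
  TTTTT
  TTTTT
Step 2: 4 trees catch fire, 3 burn out
  TF...
  TTF.F
  TTTF.
  .T.TT
  TTTTT
  TTTTT
Step 3: 4 trees catch fire, 4 burn out
  F....
  TF...
  TTF..
  .T.FT
  TTTTT
  TTTTT

F....
TF...
TTF..
.T.FT
TTTTT
TTTTT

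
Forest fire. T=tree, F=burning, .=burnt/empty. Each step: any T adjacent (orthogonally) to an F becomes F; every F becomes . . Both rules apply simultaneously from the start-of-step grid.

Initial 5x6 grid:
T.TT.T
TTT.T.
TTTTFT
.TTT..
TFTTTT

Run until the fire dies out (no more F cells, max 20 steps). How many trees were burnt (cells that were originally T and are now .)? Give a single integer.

Answer: 20

Derivation:
Step 1: +6 fires, +2 burnt (F count now 6)
Step 2: +5 fires, +6 burnt (F count now 5)
Step 3: +4 fires, +5 burnt (F count now 4)
Step 4: +3 fires, +4 burnt (F count now 3)
Step 5: +2 fires, +3 burnt (F count now 2)
Step 6: +0 fires, +2 burnt (F count now 0)
Fire out after step 6
Initially T: 21, now '.': 29
Total burnt (originally-T cells now '.'): 20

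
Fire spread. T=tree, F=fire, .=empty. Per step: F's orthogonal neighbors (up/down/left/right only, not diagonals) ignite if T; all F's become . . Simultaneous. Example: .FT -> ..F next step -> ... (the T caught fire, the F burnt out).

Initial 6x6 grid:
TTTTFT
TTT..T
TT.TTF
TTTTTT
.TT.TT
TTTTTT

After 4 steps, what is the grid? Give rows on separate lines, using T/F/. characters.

Step 1: 5 trees catch fire, 2 burn out
  TTTF.F
  TTT..F
  TT.TF.
  TTTTTF
  .TT.TT
  TTTTTT
Step 2: 4 trees catch fire, 5 burn out
  TTF...
  TTT...
  TT.F..
  TTTTF.
  .TT.TF
  TTTTTT
Step 3: 5 trees catch fire, 4 burn out
  TF....
  TTF...
  TT....
  TTTF..
  .TT.F.
  TTTTTF
Step 4: 4 trees catch fire, 5 burn out
  F.....
  TF....
  TT....
  TTF...
  .TT...
  TTTTF.

F.....
TF....
TT....
TTF...
.TT...
TTTTF.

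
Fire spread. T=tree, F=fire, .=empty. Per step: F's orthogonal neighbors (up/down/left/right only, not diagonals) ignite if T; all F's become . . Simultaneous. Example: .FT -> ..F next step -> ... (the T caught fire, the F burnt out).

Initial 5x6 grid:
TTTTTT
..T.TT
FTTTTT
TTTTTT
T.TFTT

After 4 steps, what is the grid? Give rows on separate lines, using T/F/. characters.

Step 1: 5 trees catch fire, 2 burn out
  TTTTTT
  ..T.TT
  .FTTTT
  FTTFTT
  T.F.FT
Step 2: 7 trees catch fire, 5 burn out
  TTTTTT
  ..T.TT
  ..FFTT
  .FF.FT
  F....F
Step 3: 3 trees catch fire, 7 burn out
  TTTTTT
  ..F.TT
  ....FT
  .....F
  ......
Step 4: 3 trees catch fire, 3 burn out
  TTFTTT
  ....FT
  .....F
  ......
  ......

TTFTTT
....FT
.....F
......
......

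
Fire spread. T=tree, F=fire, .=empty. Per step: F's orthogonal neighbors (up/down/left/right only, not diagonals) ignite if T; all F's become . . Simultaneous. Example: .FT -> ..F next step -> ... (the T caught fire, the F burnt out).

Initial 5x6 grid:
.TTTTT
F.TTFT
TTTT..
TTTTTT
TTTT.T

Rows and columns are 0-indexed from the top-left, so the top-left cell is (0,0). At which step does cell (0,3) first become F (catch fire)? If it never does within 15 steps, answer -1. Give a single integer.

Step 1: cell (0,3)='T' (+4 fires, +2 burnt)
Step 2: cell (0,3)='F' (+6 fires, +4 burnt)
  -> target ignites at step 2
Step 3: cell (0,3)='.' (+5 fires, +6 burnt)
Step 4: cell (0,3)='.' (+5 fires, +5 burnt)
Step 5: cell (0,3)='.' (+2 fires, +5 burnt)
Step 6: cell (0,3)='.' (+1 fires, +2 burnt)
Step 7: cell (0,3)='.' (+0 fires, +1 burnt)
  fire out at step 7

2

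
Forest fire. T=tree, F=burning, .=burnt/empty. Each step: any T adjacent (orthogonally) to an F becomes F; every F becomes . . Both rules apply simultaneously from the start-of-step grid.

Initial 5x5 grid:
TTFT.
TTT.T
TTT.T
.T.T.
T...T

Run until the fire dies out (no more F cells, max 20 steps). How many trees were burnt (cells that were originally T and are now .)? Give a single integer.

Step 1: +3 fires, +1 burnt (F count now 3)
Step 2: +3 fires, +3 burnt (F count now 3)
Step 3: +2 fires, +3 burnt (F count now 2)
Step 4: +2 fires, +2 burnt (F count now 2)
Step 5: +0 fires, +2 burnt (F count now 0)
Fire out after step 5
Initially T: 15, now '.': 20
Total burnt (originally-T cells now '.'): 10

Answer: 10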